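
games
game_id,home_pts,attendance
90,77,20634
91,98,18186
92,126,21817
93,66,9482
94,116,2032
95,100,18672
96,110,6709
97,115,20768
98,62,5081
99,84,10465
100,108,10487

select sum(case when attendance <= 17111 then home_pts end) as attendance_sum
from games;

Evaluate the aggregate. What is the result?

546

game_id=90: ✗
game_id=91: ✗
game_id=92: ✗
game_id=93: ✓ → 66
game_id=94: ✓ → 116
game_id=95: ✗
game_id=96: ✓ → 110
game_id=97: ✗
game_id=98: ✓ → 62
game_id=99: ✓ → 84
game_id=100: ✓ → 108
attendance_sum = 66 + 116 + 110 + 62 + 84 + 108 = 546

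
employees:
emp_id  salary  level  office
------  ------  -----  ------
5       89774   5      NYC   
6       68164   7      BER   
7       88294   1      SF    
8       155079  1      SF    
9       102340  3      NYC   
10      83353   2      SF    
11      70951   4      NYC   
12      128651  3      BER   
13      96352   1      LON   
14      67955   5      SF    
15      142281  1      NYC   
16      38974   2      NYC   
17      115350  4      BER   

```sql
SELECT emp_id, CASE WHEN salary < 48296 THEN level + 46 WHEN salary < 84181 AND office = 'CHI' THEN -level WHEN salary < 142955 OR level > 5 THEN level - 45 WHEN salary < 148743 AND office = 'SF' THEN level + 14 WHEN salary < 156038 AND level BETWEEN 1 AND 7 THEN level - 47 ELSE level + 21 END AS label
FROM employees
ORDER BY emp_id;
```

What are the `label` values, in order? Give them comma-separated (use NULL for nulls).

-40, -38, -44, -46, -42, -43, -41, -42, -44, -40, -44, 48, -41

emp_id=5: salary < 142955 OR level > 5 → -40
emp_id=6: salary < 142955 OR level > 5 → -38
emp_id=7: salary < 142955 OR level > 5 → -44
emp_id=8: salary < 156038 AND level BETWEEN 1 AND 7 → -46
emp_id=9: salary < 142955 OR level > 5 → -42
emp_id=10: salary < 142955 OR level > 5 → -43
emp_id=11: salary < 142955 OR level > 5 → -41
emp_id=12: salary < 142955 OR level > 5 → -42
emp_id=13: salary < 142955 OR level > 5 → -44
emp_id=14: salary < 142955 OR level > 5 → -40
emp_id=15: salary < 142955 OR level > 5 → -44
emp_id=16: salary < 48296 → 48
emp_id=17: salary < 142955 OR level > 5 → -41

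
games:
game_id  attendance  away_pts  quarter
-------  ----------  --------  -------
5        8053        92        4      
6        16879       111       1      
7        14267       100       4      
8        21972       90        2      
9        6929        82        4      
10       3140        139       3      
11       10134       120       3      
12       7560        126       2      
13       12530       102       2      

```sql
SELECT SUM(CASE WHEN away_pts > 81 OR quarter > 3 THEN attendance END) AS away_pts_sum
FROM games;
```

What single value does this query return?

101464

game_id=5: ✓ → 8053
game_id=6: ✓ → 16879
game_id=7: ✓ → 14267
game_id=8: ✓ → 21972
game_id=9: ✓ → 6929
game_id=10: ✓ → 3140
game_id=11: ✓ → 10134
game_id=12: ✓ → 7560
game_id=13: ✓ → 12530
away_pts_sum = 8053 + 16879 + 14267 + 21972 + 6929 + 3140 + 10134 + 7560 + 12530 = 101464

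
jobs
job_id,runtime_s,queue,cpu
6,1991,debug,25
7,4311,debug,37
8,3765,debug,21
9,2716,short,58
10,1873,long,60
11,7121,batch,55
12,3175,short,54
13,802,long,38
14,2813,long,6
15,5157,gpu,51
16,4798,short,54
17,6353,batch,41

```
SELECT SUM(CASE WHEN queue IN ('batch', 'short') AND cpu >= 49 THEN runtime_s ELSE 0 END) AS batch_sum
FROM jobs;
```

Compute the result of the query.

17810

job_id=6: ✗
job_id=7: ✗
job_id=8: ✗
job_id=9: ✓ → 2716
job_id=10: ✗
job_id=11: ✓ → 7121
job_id=12: ✓ → 3175
job_id=13: ✗
job_id=14: ✗
job_id=15: ✗
job_id=16: ✓ → 4798
job_id=17: ✗
batch_sum = 2716 + 7121 + 3175 + 4798 = 17810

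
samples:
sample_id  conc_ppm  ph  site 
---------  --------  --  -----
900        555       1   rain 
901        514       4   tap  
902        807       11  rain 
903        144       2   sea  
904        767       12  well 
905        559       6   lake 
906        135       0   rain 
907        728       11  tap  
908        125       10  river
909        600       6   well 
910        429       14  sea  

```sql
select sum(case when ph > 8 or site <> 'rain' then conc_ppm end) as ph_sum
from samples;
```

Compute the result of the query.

sample_id=900: ✗
sample_id=901: ✓ → 514
sample_id=902: ✓ → 807
sample_id=903: ✓ → 144
sample_id=904: ✓ → 767
sample_id=905: ✓ → 559
sample_id=906: ✗
sample_id=907: ✓ → 728
sample_id=908: ✓ → 125
sample_id=909: ✓ → 600
sample_id=910: ✓ → 429
ph_sum = 514 + 807 + 144 + 767 + 559 + 728 + 125 + 600 + 429 = 4673

4673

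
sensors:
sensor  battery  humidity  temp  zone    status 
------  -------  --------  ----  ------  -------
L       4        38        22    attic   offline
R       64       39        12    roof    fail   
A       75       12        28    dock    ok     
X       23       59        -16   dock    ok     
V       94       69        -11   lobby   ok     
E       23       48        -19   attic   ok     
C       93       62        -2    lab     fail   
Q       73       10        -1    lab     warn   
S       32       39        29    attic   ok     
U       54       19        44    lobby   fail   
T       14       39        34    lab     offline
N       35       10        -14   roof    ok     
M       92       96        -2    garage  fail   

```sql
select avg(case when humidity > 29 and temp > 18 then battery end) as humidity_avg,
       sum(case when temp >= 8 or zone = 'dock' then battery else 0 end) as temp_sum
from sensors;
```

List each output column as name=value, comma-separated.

humidity_avg=16.6666666667, temp_sum=266

[humidity_avg: humidity > 29 and temp > 18]
sensor=L: ✓ → 4
sensor=R: ✗
sensor=A: ✗
sensor=X: ✗
sensor=V: ✗
sensor=E: ✗
sensor=C: ✗
sensor=Q: ✗
sensor=S: ✓ → 32
sensor=U: ✗
sensor=T: ✓ → 14
sensor=N: ✗
sensor=M: ✗
humidity_avg = (4 + 32 + 14) / 3 = 16.6666666667
—
[temp_sum: temp >= 8 or zone = 'dock']
sensor=L: ✓ → 4
sensor=R: ✓ → 64
sensor=A: ✓ → 75
sensor=X: ✓ → 23
sensor=V: ✗
sensor=E: ✗
sensor=C: ✗
sensor=Q: ✗
sensor=S: ✓ → 32
sensor=U: ✓ → 54
sensor=T: ✓ → 14
sensor=N: ✗
sensor=M: ✗
temp_sum = 4 + 64 + 75 + 23 + 32 + 54 + 14 = 266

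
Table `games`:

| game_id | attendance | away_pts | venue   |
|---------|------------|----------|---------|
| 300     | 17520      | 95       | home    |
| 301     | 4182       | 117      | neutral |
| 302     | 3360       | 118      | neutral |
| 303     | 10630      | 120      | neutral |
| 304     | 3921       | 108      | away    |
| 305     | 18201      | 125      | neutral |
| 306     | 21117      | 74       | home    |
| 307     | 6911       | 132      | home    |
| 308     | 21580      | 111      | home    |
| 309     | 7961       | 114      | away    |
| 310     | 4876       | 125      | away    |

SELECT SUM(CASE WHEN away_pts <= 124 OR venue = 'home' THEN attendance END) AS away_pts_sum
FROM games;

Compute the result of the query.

game_id=300: ✓ → 17520
game_id=301: ✓ → 4182
game_id=302: ✓ → 3360
game_id=303: ✓ → 10630
game_id=304: ✓ → 3921
game_id=305: ✗
game_id=306: ✓ → 21117
game_id=307: ✓ → 6911
game_id=308: ✓ → 21580
game_id=309: ✓ → 7961
game_id=310: ✗
away_pts_sum = 17520 + 4182 + 3360 + 10630 + 3921 + 21117 + 6911 + 21580 + 7961 = 97182

97182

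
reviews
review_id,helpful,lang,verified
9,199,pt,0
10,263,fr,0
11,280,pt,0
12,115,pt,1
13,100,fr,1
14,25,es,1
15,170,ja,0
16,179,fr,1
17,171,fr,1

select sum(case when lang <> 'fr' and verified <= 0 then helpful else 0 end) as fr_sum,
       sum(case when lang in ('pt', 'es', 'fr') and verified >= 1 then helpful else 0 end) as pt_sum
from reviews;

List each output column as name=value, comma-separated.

fr_sum=649, pt_sum=590

[fr_sum: lang <> 'fr' and verified <= 0]
review_id=9: ✓ → 199
review_id=10: ✗
review_id=11: ✓ → 280
review_id=12: ✗
review_id=13: ✗
review_id=14: ✗
review_id=15: ✓ → 170
review_id=16: ✗
review_id=17: ✗
fr_sum = 199 + 280 + 170 = 649
—
[pt_sum: lang in ('pt', 'es', 'fr') and verified >= 1]
review_id=9: ✗
review_id=10: ✗
review_id=11: ✗
review_id=12: ✓ → 115
review_id=13: ✓ → 100
review_id=14: ✓ → 25
review_id=15: ✗
review_id=16: ✓ → 179
review_id=17: ✓ → 171
pt_sum = 115 + 100 + 25 + 179 + 171 = 590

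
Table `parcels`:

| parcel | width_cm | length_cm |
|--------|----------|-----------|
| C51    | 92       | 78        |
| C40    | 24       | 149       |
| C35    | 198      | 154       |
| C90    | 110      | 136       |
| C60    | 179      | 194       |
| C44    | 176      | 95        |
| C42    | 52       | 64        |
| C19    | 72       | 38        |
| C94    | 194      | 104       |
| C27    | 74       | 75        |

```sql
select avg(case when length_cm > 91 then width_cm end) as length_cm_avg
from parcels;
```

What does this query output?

parcel=C51: ✗
parcel=C40: ✓ → 24
parcel=C35: ✓ → 198
parcel=C90: ✓ → 110
parcel=C60: ✓ → 179
parcel=C44: ✓ → 176
parcel=C42: ✗
parcel=C19: ✗
parcel=C94: ✓ → 194
parcel=C27: ✗
length_cm_avg = (24 + 198 + 110 + 179 + 176 + 194) / 6 = 146.8333333333

146.8333333333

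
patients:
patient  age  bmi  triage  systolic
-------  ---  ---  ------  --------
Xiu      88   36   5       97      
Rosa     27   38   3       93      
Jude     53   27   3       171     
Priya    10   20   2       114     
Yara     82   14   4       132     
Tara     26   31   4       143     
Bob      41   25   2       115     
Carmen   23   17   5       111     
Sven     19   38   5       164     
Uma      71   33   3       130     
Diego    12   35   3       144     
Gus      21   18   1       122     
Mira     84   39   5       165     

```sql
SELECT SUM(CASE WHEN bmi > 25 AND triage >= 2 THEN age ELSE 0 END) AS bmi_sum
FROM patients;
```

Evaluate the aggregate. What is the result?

patient=Xiu: ✓ → 88
patient=Rosa: ✓ → 27
patient=Jude: ✓ → 53
patient=Priya: ✗
patient=Yara: ✗
patient=Tara: ✓ → 26
patient=Bob: ✗
patient=Carmen: ✗
patient=Sven: ✓ → 19
patient=Uma: ✓ → 71
patient=Diego: ✓ → 12
patient=Gus: ✗
patient=Mira: ✓ → 84
bmi_sum = 88 + 27 + 53 + 26 + 19 + 71 + 12 + 84 = 380

380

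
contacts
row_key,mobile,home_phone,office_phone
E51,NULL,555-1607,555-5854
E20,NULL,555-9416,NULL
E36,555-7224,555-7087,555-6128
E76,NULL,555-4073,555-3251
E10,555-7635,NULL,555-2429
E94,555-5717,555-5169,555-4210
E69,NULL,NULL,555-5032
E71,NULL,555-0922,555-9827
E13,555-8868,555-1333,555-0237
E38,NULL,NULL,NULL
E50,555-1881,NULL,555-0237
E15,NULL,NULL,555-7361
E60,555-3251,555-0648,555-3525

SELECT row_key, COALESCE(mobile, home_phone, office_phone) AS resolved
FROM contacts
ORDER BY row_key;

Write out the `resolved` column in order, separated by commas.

555-7635, 555-8868, 555-7361, 555-9416, 555-7224, NULL, 555-1881, 555-1607, 555-3251, 555-5032, 555-0922, 555-4073, 555-5717

row_key=E10: mobile=555-7635 → 555-7635
row_key=E13: mobile=555-8868 → 555-8868
row_key=E15: mobile=NULL, home_phone=NULL, office_phone=555-7361 → 555-7361
row_key=E20: mobile=NULL, home_phone=555-9416 → 555-9416
row_key=E36: mobile=555-7224 → 555-7224
row_key=E38: mobile=NULL, home_phone=NULL, office_phone=NULL (all NULL) → NULL
row_key=E50: mobile=555-1881 → 555-1881
row_key=E51: mobile=NULL, home_phone=555-1607 → 555-1607
row_key=E60: mobile=555-3251 → 555-3251
row_key=E69: mobile=NULL, home_phone=NULL, office_phone=555-5032 → 555-5032
row_key=E71: mobile=NULL, home_phone=555-0922 → 555-0922
row_key=E76: mobile=NULL, home_phone=555-4073 → 555-4073
row_key=E94: mobile=555-5717 → 555-5717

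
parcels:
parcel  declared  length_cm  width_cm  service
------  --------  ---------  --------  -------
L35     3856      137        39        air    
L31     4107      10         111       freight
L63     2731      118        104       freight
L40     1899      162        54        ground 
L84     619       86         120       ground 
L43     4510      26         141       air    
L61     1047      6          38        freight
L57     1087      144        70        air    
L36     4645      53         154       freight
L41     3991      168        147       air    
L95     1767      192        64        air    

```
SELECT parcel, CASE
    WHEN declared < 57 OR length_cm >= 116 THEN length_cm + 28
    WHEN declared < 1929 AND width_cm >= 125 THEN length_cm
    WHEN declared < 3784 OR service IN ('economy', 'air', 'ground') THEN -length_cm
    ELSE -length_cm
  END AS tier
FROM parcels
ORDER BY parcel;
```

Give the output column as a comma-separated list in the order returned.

parcel=L31: ELSE → -10
parcel=L35: declared < 57 OR length_cm >= 116 → 165
parcel=L36: ELSE → -53
parcel=L40: declared < 57 OR length_cm >= 116 → 190
parcel=L41: declared < 57 OR length_cm >= 116 → 196
parcel=L43: declared < 3784 OR service IN ('economy', 'air', 'ground') → -26
parcel=L57: declared < 57 OR length_cm >= 116 → 172
parcel=L61: declared < 3784 OR service IN ('economy', 'air', 'ground') → -6
parcel=L63: declared < 57 OR length_cm >= 116 → 146
parcel=L84: declared < 3784 OR service IN ('economy', 'air', 'ground') → -86
parcel=L95: declared < 57 OR length_cm >= 116 → 220

-10, 165, -53, 190, 196, -26, 172, -6, 146, -86, 220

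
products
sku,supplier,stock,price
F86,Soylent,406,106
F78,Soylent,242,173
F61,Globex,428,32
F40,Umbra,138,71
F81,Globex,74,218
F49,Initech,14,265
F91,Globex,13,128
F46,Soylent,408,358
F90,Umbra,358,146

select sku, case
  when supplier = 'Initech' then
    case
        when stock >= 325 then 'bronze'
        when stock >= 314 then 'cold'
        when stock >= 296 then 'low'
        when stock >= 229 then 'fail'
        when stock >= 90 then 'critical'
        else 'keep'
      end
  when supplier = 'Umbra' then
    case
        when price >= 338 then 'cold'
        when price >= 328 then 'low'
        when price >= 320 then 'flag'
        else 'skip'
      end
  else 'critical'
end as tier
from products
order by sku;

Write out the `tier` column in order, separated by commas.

skip, critical, keep, critical, critical, critical, critical, skip, critical

sku=F40: supplier='Umbra' → inner[ELSE] → skip
sku=F46: supplier='Soylent' → outer ELSE → critical
sku=F49: supplier='Initech' → inner[ELSE] → keep
sku=F61: supplier='Globex' → outer ELSE → critical
sku=F78: supplier='Soylent' → outer ELSE → critical
sku=F81: supplier='Globex' → outer ELSE → critical
sku=F86: supplier='Soylent' → outer ELSE → critical
sku=F90: supplier='Umbra' → inner[ELSE] → skip
sku=F91: supplier='Globex' → outer ELSE → critical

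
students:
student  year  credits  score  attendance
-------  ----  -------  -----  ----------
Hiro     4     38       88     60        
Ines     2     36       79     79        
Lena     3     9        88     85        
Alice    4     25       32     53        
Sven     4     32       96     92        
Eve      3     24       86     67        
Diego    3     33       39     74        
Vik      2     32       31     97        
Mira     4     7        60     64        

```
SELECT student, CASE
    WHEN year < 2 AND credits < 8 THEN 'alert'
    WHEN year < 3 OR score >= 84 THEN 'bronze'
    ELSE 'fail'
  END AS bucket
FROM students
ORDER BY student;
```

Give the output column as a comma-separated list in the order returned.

fail, fail, bronze, bronze, bronze, bronze, fail, bronze, bronze

student=Alice: ELSE → fail
student=Diego: ELSE → fail
student=Eve: year < 3 OR score >= 84 → bronze
student=Hiro: year < 3 OR score >= 84 → bronze
student=Ines: year < 3 OR score >= 84 → bronze
student=Lena: year < 3 OR score >= 84 → bronze
student=Mira: ELSE → fail
student=Sven: year < 3 OR score >= 84 → bronze
student=Vik: year < 3 OR score >= 84 → bronze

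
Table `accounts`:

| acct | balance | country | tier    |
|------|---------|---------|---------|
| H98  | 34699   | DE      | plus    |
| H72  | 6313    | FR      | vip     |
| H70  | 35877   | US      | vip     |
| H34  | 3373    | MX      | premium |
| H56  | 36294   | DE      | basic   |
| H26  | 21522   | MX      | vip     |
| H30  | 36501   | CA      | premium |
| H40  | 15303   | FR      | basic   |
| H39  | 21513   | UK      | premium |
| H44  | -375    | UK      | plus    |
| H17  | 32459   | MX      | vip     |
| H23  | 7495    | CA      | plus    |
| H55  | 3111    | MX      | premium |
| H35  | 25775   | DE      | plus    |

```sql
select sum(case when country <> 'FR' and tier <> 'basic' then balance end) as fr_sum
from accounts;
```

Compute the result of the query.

acct=H98: ✓ → 34699
acct=H72: ✗
acct=H70: ✓ → 35877
acct=H34: ✓ → 3373
acct=H56: ✗
acct=H26: ✓ → 21522
acct=H30: ✓ → 36501
acct=H40: ✗
acct=H39: ✓ → 21513
acct=H44: ✓ → -375
acct=H17: ✓ → 32459
acct=H23: ✓ → 7495
acct=H55: ✓ → 3111
acct=H35: ✓ → 25775
fr_sum = 34699 + 35877 + 3373 + 21522 + 36501 + 21513 + -375 + 32459 + 7495 + 3111 + 25775 = 221950

221950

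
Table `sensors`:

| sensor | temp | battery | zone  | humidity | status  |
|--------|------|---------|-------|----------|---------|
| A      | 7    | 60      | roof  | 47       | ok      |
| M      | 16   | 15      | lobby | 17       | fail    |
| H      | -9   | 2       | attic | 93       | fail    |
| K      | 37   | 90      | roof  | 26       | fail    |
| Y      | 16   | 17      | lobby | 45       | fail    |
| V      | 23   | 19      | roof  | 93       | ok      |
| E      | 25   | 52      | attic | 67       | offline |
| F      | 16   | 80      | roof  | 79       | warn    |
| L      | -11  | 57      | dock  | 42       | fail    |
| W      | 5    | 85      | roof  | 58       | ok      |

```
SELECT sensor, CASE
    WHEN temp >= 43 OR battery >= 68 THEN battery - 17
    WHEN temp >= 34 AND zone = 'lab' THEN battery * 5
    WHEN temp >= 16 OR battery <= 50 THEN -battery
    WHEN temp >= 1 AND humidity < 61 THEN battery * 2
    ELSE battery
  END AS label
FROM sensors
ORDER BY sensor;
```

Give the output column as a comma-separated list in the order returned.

sensor=A: temp >= 1 AND humidity < 61 → 120
sensor=E: temp >= 16 OR battery <= 50 → -52
sensor=F: temp >= 43 OR battery >= 68 → 63
sensor=H: temp >= 16 OR battery <= 50 → -2
sensor=K: temp >= 43 OR battery >= 68 → 73
sensor=L: ELSE → 57
sensor=M: temp >= 16 OR battery <= 50 → -15
sensor=V: temp >= 16 OR battery <= 50 → -19
sensor=W: temp >= 43 OR battery >= 68 → 68
sensor=Y: temp >= 16 OR battery <= 50 → -17

120, -52, 63, -2, 73, 57, -15, -19, 68, -17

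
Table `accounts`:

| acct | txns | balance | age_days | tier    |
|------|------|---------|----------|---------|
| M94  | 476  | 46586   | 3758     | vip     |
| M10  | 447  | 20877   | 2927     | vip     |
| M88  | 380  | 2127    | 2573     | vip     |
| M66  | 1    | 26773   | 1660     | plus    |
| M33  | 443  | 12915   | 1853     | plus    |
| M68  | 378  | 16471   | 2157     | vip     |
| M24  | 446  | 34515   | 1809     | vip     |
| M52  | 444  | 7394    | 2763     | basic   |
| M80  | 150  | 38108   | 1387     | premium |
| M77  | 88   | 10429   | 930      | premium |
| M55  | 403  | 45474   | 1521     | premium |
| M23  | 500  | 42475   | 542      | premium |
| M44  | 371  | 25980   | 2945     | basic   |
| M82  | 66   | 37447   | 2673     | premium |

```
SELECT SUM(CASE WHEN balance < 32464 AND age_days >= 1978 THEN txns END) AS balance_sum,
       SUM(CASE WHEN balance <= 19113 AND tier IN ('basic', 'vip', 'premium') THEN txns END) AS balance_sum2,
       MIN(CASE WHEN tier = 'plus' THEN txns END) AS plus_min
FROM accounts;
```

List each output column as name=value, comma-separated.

[balance_sum: balance < 32464 AND age_days >= 1978]
acct=M94: ✗
acct=M10: ✓ → 447
acct=M88: ✓ → 380
acct=M66: ✗
acct=M33: ✗
acct=M68: ✓ → 378
acct=M24: ✗
acct=M52: ✓ → 444
acct=M80: ✗
acct=M77: ✗
acct=M55: ✗
acct=M23: ✗
acct=M44: ✓ → 371
acct=M82: ✗
balance_sum = 447 + 380 + 378 + 444 + 371 = 2020
—
[balance_sum2: balance <= 19113 AND tier IN ('basic', 'vip', 'premium')]
acct=M94: ✗
acct=M10: ✗
acct=M88: ✓ → 380
acct=M66: ✗
acct=M33: ✗
acct=M68: ✓ → 378
acct=M24: ✗
acct=M52: ✓ → 444
acct=M80: ✗
acct=M77: ✓ → 88
acct=M55: ✗
acct=M23: ✗
acct=M44: ✗
acct=M82: ✗
balance_sum2 = 380 + 378 + 444 + 88 = 1290
—
[plus_min: tier = 'plus']
acct=M94: ✗
acct=M10: ✗
acct=M88: ✗
acct=M66: ✓ → 1
acct=M33: ✓ → 443
acct=M68: ✗
acct=M24: ✗
acct=M52: ✗
acct=M80: ✗
acct=M77: ✗
acct=M55: ✗
acct=M23: ✗
acct=M44: ✗
acct=M82: ✗
plus_min = MIN(1, 443) = 1

balance_sum=2020, balance_sum2=1290, plus_min=1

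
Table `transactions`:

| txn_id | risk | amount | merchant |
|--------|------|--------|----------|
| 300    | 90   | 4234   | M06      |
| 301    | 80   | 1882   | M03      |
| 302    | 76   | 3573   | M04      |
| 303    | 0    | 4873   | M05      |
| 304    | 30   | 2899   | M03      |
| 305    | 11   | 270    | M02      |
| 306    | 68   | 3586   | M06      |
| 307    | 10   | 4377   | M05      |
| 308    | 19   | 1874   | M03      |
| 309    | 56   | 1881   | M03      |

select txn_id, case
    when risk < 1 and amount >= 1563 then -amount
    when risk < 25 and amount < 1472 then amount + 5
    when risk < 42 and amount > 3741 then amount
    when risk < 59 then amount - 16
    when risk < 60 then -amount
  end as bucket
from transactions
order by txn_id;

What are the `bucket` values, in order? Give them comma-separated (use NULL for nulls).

txn_id=300: (no match → NULL) → NULL
txn_id=301: (no match → NULL) → NULL
txn_id=302: (no match → NULL) → NULL
txn_id=303: risk < 1 and amount >= 1563 → -4873
txn_id=304: risk < 59 → 2883
txn_id=305: risk < 25 and amount < 1472 → 275
txn_id=306: (no match → NULL) → NULL
txn_id=307: risk < 42 and amount > 3741 → 4377
txn_id=308: risk < 59 → 1858
txn_id=309: risk < 59 → 1865

NULL, NULL, NULL, -4873, 2883, 275, NULL, 4377, 1858, 1865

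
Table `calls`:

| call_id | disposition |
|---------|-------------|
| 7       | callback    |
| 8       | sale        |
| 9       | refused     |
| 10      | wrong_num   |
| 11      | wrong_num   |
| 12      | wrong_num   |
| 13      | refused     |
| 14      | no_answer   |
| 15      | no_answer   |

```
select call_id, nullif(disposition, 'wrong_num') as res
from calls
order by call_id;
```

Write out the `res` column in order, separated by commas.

callback, sale, refused, NULL, NULL, NULL, refused, no_answer, no_answer

call_id=7: disposition=callback vs wrong_num: differ → callback
call_id=8: disposition=sale vs wrong_num: differ → sale
call_id=9: disposition=refused vs wrong_num: differ → refused
call_id=10: disposition=wrong_num vs wrong_num: equal → NULL
call_id=11: disposition=wrong_num vs wrong_num: equal → NULL
call_id=12: disposition=wrong_num vs wrong_num: equal → NULL
call_id=13: disposition=refused vs wrong_num: differ → refused
call_id=14: disposition=no_answer vs wrong_num: differ → no_answer
call_id=15: disposition=no_answer vs wrong_num: differ → no_answer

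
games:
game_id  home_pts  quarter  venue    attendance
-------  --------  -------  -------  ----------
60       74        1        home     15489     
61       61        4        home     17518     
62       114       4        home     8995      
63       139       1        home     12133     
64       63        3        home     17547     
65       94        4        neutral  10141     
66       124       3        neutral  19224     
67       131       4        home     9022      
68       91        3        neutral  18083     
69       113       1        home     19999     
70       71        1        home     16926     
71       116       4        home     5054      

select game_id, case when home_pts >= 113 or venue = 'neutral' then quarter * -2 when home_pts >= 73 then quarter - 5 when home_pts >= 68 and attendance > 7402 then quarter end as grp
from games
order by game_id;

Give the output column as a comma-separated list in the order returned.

-4, NULL, -8, -2, NULL, -8, -6, -8, -6, -2, 1, -8

game_id=60: home_pts >= 73 → -4
game_id=61: (no match → NULL) → NULL
game_id=62: home_pts >= 113 or venue = 'neutral' → -8
game_id=63: home_pts >= 113 or venue = 'neutral' → -2
game_id=64: (no match → NULL) → NULL
game_id=65: home_pts >= 113 or venue = 'neutral' → -8
game_id=66: home_pts >= 113 or venue = 'neutral' → -6
game_id=67: home_pts >= 113 or venue = 'neutral' → -8
game_id=68: home_pts >= 113 or venue = 'neutral' → -6
game_id=69: home_pts >= 113 or venue = 'neutral' → -2
game_id=70: home_pts >= 68 and attendance > 7402 → 1
game_id=71: home_pts >= 113 or venue = 'neutral' → -8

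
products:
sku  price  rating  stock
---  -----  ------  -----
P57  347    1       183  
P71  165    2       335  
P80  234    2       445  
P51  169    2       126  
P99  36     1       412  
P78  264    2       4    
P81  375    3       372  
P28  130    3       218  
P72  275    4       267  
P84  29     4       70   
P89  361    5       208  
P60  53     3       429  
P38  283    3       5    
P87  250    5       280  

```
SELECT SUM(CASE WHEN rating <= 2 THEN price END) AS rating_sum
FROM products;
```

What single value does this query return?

sku=P57: ✓ → 347
sku=P71: ✓ → 165
sku=P80: ✓ → 234
sku=P51: ✓ → 169
sku=P99: ✓ → 36
sku=P78: ✓ → 264
sku=P81: ✗
sku=P28: ✗
sku=P72: ✗
sku=P84: ✗
sku=P89: ✗
sku=P60: ✗
sku=P38: ✗
sku=P87: ✗
rating_sum = 347 + 165 + 234 + 169 + 36 + 264 = 1215

1215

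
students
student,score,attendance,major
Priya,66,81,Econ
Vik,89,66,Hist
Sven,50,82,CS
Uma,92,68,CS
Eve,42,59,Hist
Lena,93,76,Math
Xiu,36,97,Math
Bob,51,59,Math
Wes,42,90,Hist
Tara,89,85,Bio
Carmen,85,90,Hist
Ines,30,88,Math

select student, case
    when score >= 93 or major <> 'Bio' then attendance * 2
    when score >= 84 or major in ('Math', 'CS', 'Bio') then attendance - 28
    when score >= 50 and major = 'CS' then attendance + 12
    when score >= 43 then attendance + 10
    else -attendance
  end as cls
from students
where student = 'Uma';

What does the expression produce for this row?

student = Uma: score=92, attendance=68, major=CS.
score >= 93 or major <> 'Bio' → true → 136

136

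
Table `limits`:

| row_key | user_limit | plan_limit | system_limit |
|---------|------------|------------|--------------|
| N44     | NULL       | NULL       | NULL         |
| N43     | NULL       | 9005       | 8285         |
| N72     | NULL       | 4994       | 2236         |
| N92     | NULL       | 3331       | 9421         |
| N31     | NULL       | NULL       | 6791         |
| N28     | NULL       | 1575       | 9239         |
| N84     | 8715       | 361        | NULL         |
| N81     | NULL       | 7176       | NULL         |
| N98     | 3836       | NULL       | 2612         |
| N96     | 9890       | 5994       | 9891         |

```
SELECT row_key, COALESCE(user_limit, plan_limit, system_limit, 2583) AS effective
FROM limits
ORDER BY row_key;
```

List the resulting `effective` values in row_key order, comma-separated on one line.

row_key=N28: user_limit=NULL, plan_limit=1575 → 1575
row_key=N31: user_limit=NULL, plan_limit=NULL, system_limit=6791 → 6791
row_key=N43: user_limit=NULL, plan_limit=9005 → 9005
row_key=N44: user_limit=NULL, plan_limit=NULL, system_limit=NULL, → literal 2583 → 2583
row_key=N72: user_limit=NULL, plan_limit=4994 → 4994
row_key=N81: user_limit=NULL, plan_limit=7176 → 7176
row_key=N84: user_limit=8715 → 8715
row_key=N92: user_limit=NULL, plan_limit=3331 → 3331
row_key=N96: user_limit=9890 → 9890
row_key=N98: user_limit=3836 → 3836

1575, 6791, 9005, 2583, 4994, 7176, 8715, 3331, 9890, 3836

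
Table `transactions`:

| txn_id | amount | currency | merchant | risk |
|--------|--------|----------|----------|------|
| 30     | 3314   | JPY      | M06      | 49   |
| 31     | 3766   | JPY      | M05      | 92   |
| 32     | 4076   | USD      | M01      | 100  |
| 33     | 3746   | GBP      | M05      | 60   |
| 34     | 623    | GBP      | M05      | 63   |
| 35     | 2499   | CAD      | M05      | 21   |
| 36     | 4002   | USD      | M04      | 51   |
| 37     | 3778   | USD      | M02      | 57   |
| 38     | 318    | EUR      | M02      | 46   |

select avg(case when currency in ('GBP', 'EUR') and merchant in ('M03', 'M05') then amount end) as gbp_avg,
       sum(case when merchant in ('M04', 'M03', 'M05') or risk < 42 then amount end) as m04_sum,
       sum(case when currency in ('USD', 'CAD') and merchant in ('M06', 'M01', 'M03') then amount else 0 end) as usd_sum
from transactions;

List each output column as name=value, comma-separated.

gbp_avg=2184.5, m04_sum=14636, usd_sum=4076

[gbp_avg: currency in ('GBP', 'EUR') and merchant in ('M03', 'M05')]
txn_id=30: ✗
txn_id=31: ✗
txn_id=32: ✗
txn_id=33: ✓ → 3746
txn_id=34: ✓ → 623
txn_id=35: ✗
txn_id=36: ✗
txn_id=37: ✗
txn_id=38: ✗
gbp_avg = (3746 + 623) / 2 = 2184.5
—
[m04_sum: merchant in ('M04', 'M03', 'M05') or risk < 42]
txn_id=30: ✗
txn_id=31: ✓ → 3766
txn_id=32: ✗
txn_id=33: ✓ → 3746
txn_id=34: ✓ → 623
txn_id=35: ✓ → 2499
txn_id=36: ✓ → 4002
txn_id=37: ✗
txn_id=38: ✗
m04_sum = 3766 + 3746 + 623 + 2499 + 4002 = 14636
—
[usd_sum: currency in ('USD', 'CAD') and merchant in ('M06', 'M01', 'M03')]
txn_id=30: ✗
txn_id=31: ✗
txn_id=32: ✓ → 4076
txn_id=33: ✗
txn_id=34: ✗
txn_id=35: ✗
txn_id=36: ✗
txn_id=37: ✗
txn_id=38: ✗
usd_sum = 4076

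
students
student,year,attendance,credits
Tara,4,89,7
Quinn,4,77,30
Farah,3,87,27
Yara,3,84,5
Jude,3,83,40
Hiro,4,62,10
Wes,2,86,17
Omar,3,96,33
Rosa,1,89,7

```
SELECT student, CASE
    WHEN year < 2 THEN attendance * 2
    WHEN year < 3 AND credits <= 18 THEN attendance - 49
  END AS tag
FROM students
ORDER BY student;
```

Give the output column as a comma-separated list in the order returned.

student=Farah: (no match → NULL) → NULL
student=Hiro: (no match → NULL) → NULL
student=Jude: (no match → NULL) → NULL
student=Omar: (no match → NULL) → NULL
student=Quinn: (no match → NULL) → NULL
student=Rosa: year < 2 → 178
student=Tara: (no match → NULL) → NULL
student=Wes: year < 3 AND credits <= 18 → 37
student=Yara: (no match → NULL) → NULL

NULL, NULL, NULL, NULL, NULL, 178, NULL, 37, NULL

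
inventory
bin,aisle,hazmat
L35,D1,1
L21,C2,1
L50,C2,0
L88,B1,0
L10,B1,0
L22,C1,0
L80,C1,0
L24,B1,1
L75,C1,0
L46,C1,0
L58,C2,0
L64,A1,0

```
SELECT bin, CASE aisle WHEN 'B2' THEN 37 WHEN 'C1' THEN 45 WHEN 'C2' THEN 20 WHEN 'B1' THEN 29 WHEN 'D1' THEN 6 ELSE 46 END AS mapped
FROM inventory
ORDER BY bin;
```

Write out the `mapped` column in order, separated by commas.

bin=L10: aisle='B1' → 29
bin=L21: aisle='C2' → 20
bin=L22: aisle='C1' → 45
bin=L24: aisle='B1' → 29
bin=L35: aisle='D1' → 6
bin=L46: aisle='C1' → 45
bin=L50: aisle='C2' → 20
bin=L58: aisle='C2' → 20
bin=L64: ELSE → 46
bin=L75: aisle='C1' → 45
bin=L80: aisle='C1' → 45
bin=L88: aisle='B1' → 29

29, 20, 45, 29, 6, 45, 20, 20, 46, 45, 45, 29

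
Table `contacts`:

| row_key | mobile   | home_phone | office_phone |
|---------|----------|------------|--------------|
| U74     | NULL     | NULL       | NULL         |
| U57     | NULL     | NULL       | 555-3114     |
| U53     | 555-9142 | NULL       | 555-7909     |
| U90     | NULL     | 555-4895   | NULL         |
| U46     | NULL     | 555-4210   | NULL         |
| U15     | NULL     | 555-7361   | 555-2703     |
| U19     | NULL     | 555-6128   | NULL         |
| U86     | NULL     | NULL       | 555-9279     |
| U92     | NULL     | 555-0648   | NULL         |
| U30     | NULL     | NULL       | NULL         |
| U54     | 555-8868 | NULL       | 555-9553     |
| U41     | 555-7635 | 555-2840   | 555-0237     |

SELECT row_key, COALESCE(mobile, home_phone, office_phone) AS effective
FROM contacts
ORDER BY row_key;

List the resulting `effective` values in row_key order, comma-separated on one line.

row_key=U15: mobile=NULL, home_phone=555-7361 → 555-7361
row_key=U19: mobile=NULL, home_phone=555-6128 → 555-6128
row_key=U30: mobile=NULL, home_phone=NULL, office_phone=NULL (all NULL) → NULL
row_key=U41: mobile=555-7635 → 555-7635
row_key=U46: mobile=NULL, home_phone=555-4210 → 555-4210
row_key=U53: mobile=555-9142 → 555-9142
row_key=U54: mobile=555-8868 → 555-8868
row_key=U57: mobile=NULL, home_phone=NULL, office_phone=555-3114 → 555-3114
row_key=U74: mobile=NULL, home_phone=NULL, office_phone=NULL (all NULL) → NULL
row_key=U86: mobile=NULL, home_phone=NULL, office_phone=555-9279 → 555-9279
row_key=U90: mobile=NULL, home_phone=555-4895 → 555-4895
row_key=U92: mobile=NULL, home_phone=555-0648 → 555-0648

555-7361, 555-6128, NULL, 555-7635, 555-4210, 555-9142, 555-8868, 555-3114, NULL, 555-9279, 555-4895, 555-0648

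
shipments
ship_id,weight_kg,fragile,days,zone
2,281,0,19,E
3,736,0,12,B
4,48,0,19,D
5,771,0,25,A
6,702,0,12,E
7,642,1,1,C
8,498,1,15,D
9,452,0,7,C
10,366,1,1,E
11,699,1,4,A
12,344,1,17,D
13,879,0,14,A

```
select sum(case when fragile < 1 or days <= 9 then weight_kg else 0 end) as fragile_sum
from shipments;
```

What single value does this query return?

5576

ship_id=2: ✓ → 281
ship_id=3: ✓ → 736
ship_id=4: ✓ → 48
ship_id=5: ✓ → 771
ship_id=6: ✓ → 702
ship_id=7: ✓ → 642
ship_id=8: ✗
ship_id=9: ✓ → 452
ship_id=10: ✓ → 366
ship_id=11: ✓ → 699
ship_id=12: ✗
ship_id=13: ✓ → 879
fragile_sum = 281 + 736 + 48 + 771 + 702 + 642 + 452 + 366 + 699 + 879 = 5576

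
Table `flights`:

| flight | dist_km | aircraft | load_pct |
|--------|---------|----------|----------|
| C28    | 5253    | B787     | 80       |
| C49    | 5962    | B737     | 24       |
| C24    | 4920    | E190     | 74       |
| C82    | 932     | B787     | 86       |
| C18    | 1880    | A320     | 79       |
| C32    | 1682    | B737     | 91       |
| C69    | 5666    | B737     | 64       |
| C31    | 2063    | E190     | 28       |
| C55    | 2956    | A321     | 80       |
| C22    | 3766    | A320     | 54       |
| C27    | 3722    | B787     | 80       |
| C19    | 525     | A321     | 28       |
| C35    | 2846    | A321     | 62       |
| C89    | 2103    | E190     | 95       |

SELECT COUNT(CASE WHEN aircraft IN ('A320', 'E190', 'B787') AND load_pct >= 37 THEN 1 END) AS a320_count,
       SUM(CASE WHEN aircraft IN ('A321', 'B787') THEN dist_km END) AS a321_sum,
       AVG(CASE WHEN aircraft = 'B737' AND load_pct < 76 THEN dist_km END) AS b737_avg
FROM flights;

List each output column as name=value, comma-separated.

a320_count=7, a321_sum=16234, b737_avg=5814

[a320_count: aircraft IN ('A320', 'E190', 'B787') AND load_pct >= 37]
flight=C28: ✓ → 1
flight=C49: ✗
flight=C24: ✓ → 1
flight=C82: ✓ → 1
flight=C18: ✓ → 1
flight=C32: ✗
flight=C69: ✗
flight=C31: ✗
flight=C55: ✗
flight=C22: ✓ → 1
flight=C27: ✓ → 1
flight=C19: ✗
flight=C35: ✗
flight=C89: ✓ → 1
a320_count = COUNT(1, 1, 1, 1, 1, 1, 1) = 7
—
[a321_sum: aircraft IN ('A321', 'B787')]
flight=C28: ✓ → 5253
flight=C49: ✗
flight=C24: ✗
flight=C82: ✓ → 932
flight=C18: ✗
flight=C32: ✗
flight=C69: ✗
flight=C31: ✗
flight=C55: ✓ → 2956
flight=C22: ✗
flight=C27: ✓ → 3722
flight=C19: ✓ → 525
flight=C35: ✓ → 2846
flight=C89: ✗
a321_sum = 5253 + 932 + 2956 + 3722 + 525 + 2846 = 16234
—
[b737_avg: aircraft = 'B737' AND load_pct < 76]
flight=C28: ✗
flight=C49: ✓ → 5962
flight=C24: ✗
flight=C82: ✗
flight=C18: ✗
flight=C32: ✗
flight=C69: ✓ → 5666
flight=C31: ✗
flight=C55: ✗
flight=C22: ✗
flight=C27: ✗
flight=C19: ✗
flight=C35: ✗
flight=C89: ✗
b737_avg = (5962 + 5666) / 2 = 5814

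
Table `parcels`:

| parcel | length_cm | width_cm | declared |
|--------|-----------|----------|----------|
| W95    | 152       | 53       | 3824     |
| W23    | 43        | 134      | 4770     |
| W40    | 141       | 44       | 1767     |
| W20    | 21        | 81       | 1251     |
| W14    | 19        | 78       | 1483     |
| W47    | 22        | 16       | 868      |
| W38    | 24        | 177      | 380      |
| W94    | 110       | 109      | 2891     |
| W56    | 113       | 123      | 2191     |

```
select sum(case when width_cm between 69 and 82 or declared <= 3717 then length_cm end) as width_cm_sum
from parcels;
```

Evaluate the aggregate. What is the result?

450

parcel=W95: ✗
parcel=W23: ✗
parcel=W40: ✓ → 141
parcel=W20: ✓ → 21
parcel=W14: ✓ → 19
parcel=W47: ✓ → 22
parcel=W38: ✓ → 24
parcel=W94: ✓ → 110
parcel=W56: ✓ → 113
width_cm_sum = 141 + 21 + 19 + 22 + 24 + 110 + 113 = 450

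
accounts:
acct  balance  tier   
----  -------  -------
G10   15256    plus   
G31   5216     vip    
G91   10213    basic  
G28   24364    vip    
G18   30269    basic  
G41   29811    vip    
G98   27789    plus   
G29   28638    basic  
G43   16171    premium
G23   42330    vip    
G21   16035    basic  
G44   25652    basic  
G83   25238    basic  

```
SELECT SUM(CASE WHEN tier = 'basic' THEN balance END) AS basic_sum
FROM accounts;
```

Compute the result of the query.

136045

acct=G10: ✗
acct=G31: ✗
acct=G91: ✓ → 10213
acct=G28: ✗
acct=G18: ✓ → 30269
acct=G41: ✗
acct=G98: ✗
acct=G29: ✓ → 28638
acct=G43: ✗
acct=G23: ✗
acct=G21: ✓ → 16035
acct=G44: ✓ → 25652
acct=G83: ✓ → 25238
basic_sum = 10213 + 30269 + 28638 + 16035 + 25652 + 25238 = 136045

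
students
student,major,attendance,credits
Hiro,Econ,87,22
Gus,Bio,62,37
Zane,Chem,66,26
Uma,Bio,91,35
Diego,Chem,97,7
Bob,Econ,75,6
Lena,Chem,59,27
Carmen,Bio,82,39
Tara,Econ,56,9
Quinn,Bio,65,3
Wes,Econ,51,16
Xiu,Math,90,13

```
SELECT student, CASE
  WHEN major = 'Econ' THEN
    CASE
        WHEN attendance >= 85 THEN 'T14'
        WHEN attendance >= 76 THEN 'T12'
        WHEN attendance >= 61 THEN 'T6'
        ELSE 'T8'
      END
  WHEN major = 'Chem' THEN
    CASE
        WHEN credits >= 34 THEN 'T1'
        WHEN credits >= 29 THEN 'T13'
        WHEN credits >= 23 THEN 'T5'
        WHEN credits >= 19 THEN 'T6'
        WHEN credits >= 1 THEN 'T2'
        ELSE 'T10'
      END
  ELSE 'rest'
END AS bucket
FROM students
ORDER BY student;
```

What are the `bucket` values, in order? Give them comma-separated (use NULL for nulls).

T6, rest, T2, rest, T14, T5, rest, T8, rest, T8, rest, T5

student=Bob: major='Econ' → inner[attendance >= 61] → T6
student=Carmen: major='Bio' → outer ELSE → rest
student=Diego: major='Chem' → inner[credits >= 1] → T2
student=Gus: major='Bio' → outer ELSE → rest
student=Hiro: major='Econ' → inner[attendance >= 85] → T14
student=Lena: major='Chem' → inner[credits >= 23] → T5
student=Quinn: major='Bio' → outer ELSE → rest
student=Tara: major='Econ' → inner[ELSE] → T8
student=Uma: major='Bio' → outer ELSE → rest
student=Wes: major='Econ' → inner[ELSE] → T8
student=Xiu: major='Math' → outer ELSE → rest
student=Zane: major='Chem' → inner[credits >= 23] → T5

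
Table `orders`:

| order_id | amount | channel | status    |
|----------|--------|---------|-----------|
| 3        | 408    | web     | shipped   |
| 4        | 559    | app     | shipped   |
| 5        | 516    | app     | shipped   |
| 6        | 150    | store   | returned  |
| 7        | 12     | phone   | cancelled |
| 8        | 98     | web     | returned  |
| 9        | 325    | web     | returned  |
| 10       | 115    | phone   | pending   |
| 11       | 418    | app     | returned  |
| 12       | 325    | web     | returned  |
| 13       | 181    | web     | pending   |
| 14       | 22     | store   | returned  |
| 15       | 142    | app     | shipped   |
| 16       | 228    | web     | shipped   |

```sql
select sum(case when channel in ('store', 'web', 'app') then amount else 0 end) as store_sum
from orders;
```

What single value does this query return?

3372

order_id=3: ✓ → 408
order_id=4: ✓ → 559
order_id=5: ✓ → 516
order_id=6: ✓ → 150
order_id=7: ✗
order_id=8: ✓ → 98
order_id=9: ✓ → 325
order_id=10: ✗
order_id=11: ✓ → 418
order_id=12: ✓ → 325
order_id=13: ✓ → 181
order_id=14: ✓ → 22
order_id=15: ✓ → 142
order_id=16: ✓ → 228
store_sum = 408 + 559 + 516 + 150 + 98 + 325 + 418 + 325 + 181 + 22 + 142 + 228 = 3372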